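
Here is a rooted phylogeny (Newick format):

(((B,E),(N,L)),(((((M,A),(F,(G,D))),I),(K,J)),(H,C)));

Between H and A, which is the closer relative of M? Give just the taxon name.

The MRCA of M and A subtends (M,A) (2 taxa).
The MRCA of M and H subtends (((((M,A),(F,(G,D))),I),(K,J)),(H,C)) (10 taxa).
The first is nested inside the second, so M shares a more recent common ancestor with A.

A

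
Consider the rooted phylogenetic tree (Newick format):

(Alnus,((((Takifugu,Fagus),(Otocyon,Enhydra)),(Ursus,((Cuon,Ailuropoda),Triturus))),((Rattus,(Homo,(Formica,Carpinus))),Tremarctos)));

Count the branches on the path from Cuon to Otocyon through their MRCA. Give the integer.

The MRCA of Cuon and Otocyon is the node subtending (((Takifugu,Fagus),(Otocyon,Enhydra)),(Ursus,((Cuon,Ailuropoda),Triturus))).
From Cuon up to that node: 4 branches. From Otocyon up to the same node: 3 branches. Total: 4 + 3 = 7.

7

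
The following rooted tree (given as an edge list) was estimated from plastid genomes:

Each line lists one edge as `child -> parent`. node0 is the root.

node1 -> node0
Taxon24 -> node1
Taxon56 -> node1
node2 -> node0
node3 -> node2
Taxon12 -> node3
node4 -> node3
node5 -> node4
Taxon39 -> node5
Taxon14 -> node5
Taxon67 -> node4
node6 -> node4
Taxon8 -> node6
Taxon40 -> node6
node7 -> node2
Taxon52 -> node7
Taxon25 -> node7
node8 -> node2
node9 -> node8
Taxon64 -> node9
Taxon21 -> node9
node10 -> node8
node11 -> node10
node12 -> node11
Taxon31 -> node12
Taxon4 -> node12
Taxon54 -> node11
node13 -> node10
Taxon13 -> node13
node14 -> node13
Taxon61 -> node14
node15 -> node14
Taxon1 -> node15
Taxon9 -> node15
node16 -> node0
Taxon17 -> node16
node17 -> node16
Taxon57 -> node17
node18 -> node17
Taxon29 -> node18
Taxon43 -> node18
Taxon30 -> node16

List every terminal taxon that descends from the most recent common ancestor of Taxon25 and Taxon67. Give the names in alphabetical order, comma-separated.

Taxon1, Taxon12, Taxon13, Taxon14, Taxon21, Taxon25, Taxon31, Taxon39, Taxon4, Taxon40, Taxon52, Taxon54, Taxon61, Taxon64, Taxon67, Taxon8, Taxon9

Tracing Taxon25: it sits inside (Taxon52,Taxon25).
Tracing Taxon67: it sits inside ((Taxon39,Taxon14),Taxon67,(Taxon8,Taxon40)).
The smallest clade enclosing both is ((Taxon12,((Taxon39,Taxon14),Taxon67,(Taxon8,Taxon40))),(Taxon52,Taxon25),((Taxon64,Taxon21),(((Taxon31,Taxon4),Taxon54),(Taxon13,(Taxon61,(Taxon1,Taxon9)))))); the answer is its 17 terminal taxa in alphabetical order.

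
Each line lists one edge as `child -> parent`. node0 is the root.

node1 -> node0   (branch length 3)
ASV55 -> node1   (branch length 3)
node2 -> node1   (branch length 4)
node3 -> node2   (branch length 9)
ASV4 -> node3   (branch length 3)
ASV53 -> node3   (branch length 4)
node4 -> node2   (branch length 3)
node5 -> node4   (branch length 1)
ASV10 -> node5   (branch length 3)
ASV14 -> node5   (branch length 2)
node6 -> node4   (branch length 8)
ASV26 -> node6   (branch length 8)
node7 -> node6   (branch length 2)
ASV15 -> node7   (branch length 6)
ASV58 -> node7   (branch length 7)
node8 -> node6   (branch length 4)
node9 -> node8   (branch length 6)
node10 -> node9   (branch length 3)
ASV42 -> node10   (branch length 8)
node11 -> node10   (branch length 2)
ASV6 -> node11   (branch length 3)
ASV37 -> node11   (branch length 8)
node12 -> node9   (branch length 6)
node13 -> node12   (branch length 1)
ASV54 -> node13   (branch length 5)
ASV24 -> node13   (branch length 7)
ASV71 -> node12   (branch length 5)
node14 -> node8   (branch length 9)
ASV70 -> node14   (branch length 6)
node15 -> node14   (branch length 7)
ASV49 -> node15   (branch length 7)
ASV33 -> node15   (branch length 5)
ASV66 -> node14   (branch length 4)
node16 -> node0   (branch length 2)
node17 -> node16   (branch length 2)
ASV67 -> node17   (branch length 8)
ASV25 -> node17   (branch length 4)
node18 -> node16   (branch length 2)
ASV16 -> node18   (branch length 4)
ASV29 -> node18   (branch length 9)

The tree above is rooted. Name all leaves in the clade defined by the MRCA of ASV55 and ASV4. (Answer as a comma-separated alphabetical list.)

ASV10, ASV14, ASV15, ASV24, ASV26, ASV33, ASV37, ASV4, ASV42, ASV49, ASV53, ASV54, ASV55, ASV58, ASV6, ASV66, ASV70, ASV71

Tracing ASV55: it sits inside (ASV55,((ASV4,ASV53),((ASV10,ASV14),(ASV26,(ASV15,ASV58),(((ASV42,(ASV6,ASV37)),((ASV54,ASV24),ASV71)),(ASV70,(ASV49,ASV33),ASV66)))))).
Tracing ASV4: it sits inside (ASV4,ASV53).
The smallest clade enclosing both is (ASV55,((ASV4,ASV53),((ASV10,ASV14),(ASV26,(ASV15,ASV58),(((ASV42,(ASV6,ASV37)),((ASV54,ASV24),ASV71)),(ASV70,(ASV49,ASV33),ASV66)))))); the answer is its 18 terminal taxa in alphabetical order.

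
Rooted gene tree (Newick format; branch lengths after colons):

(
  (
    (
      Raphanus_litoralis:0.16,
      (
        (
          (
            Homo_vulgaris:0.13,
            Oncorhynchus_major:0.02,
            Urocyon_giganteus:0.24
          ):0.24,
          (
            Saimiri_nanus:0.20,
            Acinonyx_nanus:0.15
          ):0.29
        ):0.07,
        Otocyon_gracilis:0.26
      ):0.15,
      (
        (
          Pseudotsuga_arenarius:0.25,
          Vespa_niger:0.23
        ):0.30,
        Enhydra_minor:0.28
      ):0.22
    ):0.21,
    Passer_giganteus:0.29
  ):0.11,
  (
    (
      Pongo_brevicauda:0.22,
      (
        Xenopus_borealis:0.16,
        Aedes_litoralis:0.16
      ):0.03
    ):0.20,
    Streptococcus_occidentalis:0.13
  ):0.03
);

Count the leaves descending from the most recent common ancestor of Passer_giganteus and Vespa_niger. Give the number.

11

The MRCA of Passer_giganteus and Vespa_niger is the node subtending ((Raphanus_litoralis,(((Homo_vulgaris,Oncorhynchus_major,Urocyon_giganteus),(Saimiri_nanus,Acinonyx_nanus)),Otocyon_gracilis),((Pseudotsuga_arenarius,Vespa_niger),Enhydra_minor)),Passer_giganteus).
That clade contains 11 terminal taxa: Acinonyx_nanus, Enhydra_minor, Homo_vulgaris, Oncorhynchus_major, Otocyon_gracilis, Passer_giganteus, Pseudotsuga_arenarius, Raphanus_litoralis, Saimiri_nanus, Urocyon_giganteus, Vespa_niger.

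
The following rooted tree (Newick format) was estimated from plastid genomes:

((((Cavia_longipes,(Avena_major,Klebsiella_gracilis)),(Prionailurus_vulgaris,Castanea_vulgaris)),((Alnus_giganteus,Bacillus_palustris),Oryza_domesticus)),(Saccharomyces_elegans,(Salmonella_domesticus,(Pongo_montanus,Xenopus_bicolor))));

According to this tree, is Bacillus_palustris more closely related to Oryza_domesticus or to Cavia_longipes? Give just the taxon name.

Oryza_domesticus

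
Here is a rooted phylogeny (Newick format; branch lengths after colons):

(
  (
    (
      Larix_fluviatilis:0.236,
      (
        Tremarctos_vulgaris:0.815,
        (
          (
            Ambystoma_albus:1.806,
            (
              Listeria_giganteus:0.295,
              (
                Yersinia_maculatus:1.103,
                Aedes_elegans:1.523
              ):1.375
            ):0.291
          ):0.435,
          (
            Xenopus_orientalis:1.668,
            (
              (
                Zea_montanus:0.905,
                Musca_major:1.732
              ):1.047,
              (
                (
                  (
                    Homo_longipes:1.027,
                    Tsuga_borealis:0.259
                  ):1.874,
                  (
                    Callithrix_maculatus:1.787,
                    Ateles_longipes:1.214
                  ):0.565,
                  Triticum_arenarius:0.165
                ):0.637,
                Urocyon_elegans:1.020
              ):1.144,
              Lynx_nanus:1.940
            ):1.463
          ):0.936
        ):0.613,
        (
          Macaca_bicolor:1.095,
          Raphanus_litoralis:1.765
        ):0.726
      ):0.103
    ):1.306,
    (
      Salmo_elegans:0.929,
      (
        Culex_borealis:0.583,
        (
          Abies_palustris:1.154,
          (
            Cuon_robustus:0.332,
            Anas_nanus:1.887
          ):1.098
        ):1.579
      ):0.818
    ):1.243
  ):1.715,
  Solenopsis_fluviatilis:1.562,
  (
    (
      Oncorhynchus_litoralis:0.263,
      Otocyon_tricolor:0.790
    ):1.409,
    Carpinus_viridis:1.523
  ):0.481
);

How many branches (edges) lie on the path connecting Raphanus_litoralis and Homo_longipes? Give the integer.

9

The MRCA of Raphanus_litoralis and Homo_longipes is the node subtending (Tremarctos_vulgaris,((Ambystoma_albus,(Listeria_giganteus,(Yersinia_maculatus,Aedes_elegans))),(Xenopus_orientalis,((Zea_montanus,Musca_major),(((Homo_longipes,Tsuga_borealis),(Callithrix_maculatus,Ateles_longipes),Triticum_arenarius),Urocyon_elegans),Lynx_nanus))),(Macaca_bicolor,Raphanus_litoralis)).
From Raphanus_litoralis up to that node: 2 branches. From Homo_longipes up to the same node: 7 branches. Total: 2 + 7 = 9.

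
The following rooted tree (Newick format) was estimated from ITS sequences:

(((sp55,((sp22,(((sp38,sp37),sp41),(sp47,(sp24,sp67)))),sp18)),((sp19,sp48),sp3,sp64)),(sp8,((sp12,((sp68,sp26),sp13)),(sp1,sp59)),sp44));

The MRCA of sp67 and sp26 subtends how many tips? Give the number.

21

The MRCA of sp67 and sp26 is the root, so the clade is the entire tree.
That clade contains 21 terminal taxa: sp1, sp12, sp13, sp18, sp19, sp22, sp24, sp26, sp3, sp37, sp38, sp41, sp44, sp47, sp48, sp55, sp59, sp64, sp67, sp68, sp8.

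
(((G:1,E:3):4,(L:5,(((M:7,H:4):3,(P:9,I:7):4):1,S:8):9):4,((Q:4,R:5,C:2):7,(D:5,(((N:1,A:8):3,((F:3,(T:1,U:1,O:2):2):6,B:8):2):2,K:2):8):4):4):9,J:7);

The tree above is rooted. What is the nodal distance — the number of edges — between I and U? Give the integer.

13

The MRCA of I and U is the node subtending ((G,E),(L,(((M,H),(P,I)),S)),((Q,R,C),(D,(((N,A),((F,(T,U,O)),B)),K)))).
From I up to that node: 5 branches. From U up to the same node: 8 branches. Total: 5 + 8 = 13.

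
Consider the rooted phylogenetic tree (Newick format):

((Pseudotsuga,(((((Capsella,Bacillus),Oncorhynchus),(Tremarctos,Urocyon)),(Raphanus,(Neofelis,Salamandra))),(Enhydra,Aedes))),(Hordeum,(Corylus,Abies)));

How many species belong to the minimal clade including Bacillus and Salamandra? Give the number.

The MRCA of Bacillus and Salamandra is the node subtending ((((Capsella,Bacillus),Oncorhynchus),(Tremarctos,Urocyon)),(Raphanus,(Neofelis,Salamandra))).
That clade contains 8 terminal taxa: Bacillus, Capsella, Neofelis, Oncorhynchus, Raphanus, Salamandra, Tremarctos, Urocyon.

8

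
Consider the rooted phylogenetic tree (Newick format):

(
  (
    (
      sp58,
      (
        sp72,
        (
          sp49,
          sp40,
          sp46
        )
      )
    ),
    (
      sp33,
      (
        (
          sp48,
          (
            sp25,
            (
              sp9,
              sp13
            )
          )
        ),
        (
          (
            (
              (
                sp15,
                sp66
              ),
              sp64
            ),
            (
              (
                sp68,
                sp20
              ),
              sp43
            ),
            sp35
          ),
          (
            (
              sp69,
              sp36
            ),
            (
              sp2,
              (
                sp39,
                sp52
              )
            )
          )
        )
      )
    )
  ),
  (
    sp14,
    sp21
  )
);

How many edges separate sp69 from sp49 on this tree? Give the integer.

10

The MRCA of sp69 and sp49 is the node subtending ((sp58,(sp72,(sp49,sp40,sp46))),(sp33,((sp48,(sp25,(sp9,sp13))),((((sp15,sp66),sp64),((sp68,sp20),sp43),sp35),((sp69,sp36),(sp2,(sp39,sp52))))))).
From sp69 up to that node: 6 branches. From sp49 up to the same node: 4 branches. Total: 6 + 4 = 10.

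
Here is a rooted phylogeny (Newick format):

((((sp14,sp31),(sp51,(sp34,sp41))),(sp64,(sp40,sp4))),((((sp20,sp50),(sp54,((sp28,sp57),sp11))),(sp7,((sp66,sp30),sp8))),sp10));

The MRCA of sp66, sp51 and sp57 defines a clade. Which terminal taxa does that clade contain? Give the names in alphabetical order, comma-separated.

sp10, sp11, sp14, sp20, sp28, sp30, sp31, sp34, sp4, sp40, sp41, sp50, sp51, sp54, sp57, sp64, sp66, sp7, sp8

Tracing sp66: it sits inside (sp66,sp30).
Tracing sp51: it sits inside (sp51,(sp34,sp41)).
Tracing sp57: it sits inside (sp28,sp57).
The smallest clade enclosing all 3 is the whole tree (their MRCA is the root), so the answer is all 19 tips in alphabetical order.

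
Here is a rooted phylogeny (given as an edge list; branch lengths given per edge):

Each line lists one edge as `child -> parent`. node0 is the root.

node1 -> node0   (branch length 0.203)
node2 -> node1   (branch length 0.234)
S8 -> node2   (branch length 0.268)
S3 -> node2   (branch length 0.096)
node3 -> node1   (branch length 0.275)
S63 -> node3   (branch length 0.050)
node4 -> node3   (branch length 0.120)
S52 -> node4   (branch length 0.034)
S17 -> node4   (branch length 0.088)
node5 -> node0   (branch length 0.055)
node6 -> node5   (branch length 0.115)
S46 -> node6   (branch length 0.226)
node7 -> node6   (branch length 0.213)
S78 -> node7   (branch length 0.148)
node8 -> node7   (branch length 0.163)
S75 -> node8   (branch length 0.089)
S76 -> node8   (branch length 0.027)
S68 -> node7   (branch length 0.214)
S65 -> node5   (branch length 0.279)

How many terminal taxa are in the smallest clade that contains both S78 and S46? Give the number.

5

The MRCA of S78 and S46 is the node subtending (S46,(S78,(S75,S76),S68)).
That clade contains 5 terminal taxa: S46, S68, S75, S76, S78.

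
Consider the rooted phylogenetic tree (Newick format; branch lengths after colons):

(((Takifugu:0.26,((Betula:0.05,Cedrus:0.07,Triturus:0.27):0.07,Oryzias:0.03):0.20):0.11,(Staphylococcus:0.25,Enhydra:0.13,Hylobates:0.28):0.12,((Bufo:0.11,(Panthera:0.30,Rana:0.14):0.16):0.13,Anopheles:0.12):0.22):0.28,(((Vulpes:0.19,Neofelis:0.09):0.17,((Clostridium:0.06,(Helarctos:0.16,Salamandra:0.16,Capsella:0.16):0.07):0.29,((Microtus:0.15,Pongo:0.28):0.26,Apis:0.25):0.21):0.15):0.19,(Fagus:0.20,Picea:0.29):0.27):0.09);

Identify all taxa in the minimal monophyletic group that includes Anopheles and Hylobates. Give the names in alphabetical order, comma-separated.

Anopheles, Betula, Bufo, Cedrus, Enhydra, Hylobates, Oryzias, Panthera, Rana, Staphylococcus, Takifugu, Triturus

Tracing Anopheles: it sits inside ((Bufo,(Panthera,Rana)),Anopheles).
Tracing Hylobates: it sits inside (Staphylococcus,Enhydra,Hylobates).
The smallest clade enclosing both is ((Takifugu,((Betula,Cedrus,Triturus),Oryzias)),(Staphylococcus,Enhydra,Hylobates),((Bufo,(Panthera,Rana)),Anopheles)); the answer is its 12 terminal taxa in alphabetical order.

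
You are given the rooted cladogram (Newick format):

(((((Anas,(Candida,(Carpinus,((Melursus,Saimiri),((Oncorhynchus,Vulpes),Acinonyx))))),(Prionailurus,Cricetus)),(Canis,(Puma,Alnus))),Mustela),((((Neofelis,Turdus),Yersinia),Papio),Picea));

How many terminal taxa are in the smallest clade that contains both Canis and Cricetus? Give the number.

13

The MRCA of Canis and Cricetus is the node subtending (((Anas,(Candida,(Carpinus,((Melursus,Saimiri),((Oncorhynchus,Vulpes),Acinonyx))))),(Prionailurus,Cricetus)),(Canis,(Puma,Alnus))).
That clade contains 13 terminal taxa: Acinonyx, Alnus, Anas, Candida, Canis, Carpinus, Cricetus, Melursus, Oncorhynchus, Prionailurus, Puma, Saimiri, Vulpes.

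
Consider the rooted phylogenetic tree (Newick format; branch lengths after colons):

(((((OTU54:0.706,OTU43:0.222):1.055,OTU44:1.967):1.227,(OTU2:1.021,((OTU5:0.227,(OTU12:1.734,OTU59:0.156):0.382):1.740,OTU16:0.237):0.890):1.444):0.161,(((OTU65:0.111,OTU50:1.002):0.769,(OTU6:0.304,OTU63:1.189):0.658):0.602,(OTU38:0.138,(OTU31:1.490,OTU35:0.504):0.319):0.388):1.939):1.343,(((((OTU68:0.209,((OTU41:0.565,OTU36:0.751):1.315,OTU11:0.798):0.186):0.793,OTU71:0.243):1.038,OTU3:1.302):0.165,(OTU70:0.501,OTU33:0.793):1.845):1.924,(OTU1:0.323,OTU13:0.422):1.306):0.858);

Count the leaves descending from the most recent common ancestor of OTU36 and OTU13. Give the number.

10

The MRCA of OTU36 and OTU13 is the node subtending (((((OTU68,((OTU41,OTU36),OTU11)),OTU71),OTU3),(OTU70,OTU33)),(OTU1,OTU13)).
That clade contains 10 terminal taxa: OTU1, OTU11, OTU13, OTU3, OTU33, OTU36, OTU41, OTU68, OTU70, OTU71.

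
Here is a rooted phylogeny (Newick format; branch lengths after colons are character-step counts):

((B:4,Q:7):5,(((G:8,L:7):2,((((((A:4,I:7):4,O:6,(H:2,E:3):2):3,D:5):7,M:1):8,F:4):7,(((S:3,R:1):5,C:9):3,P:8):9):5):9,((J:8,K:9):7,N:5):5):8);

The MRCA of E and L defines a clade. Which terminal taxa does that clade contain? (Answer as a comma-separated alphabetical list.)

A, C, D, E, F, G, H, I, L, M, O, P, R, S

Tracing E: it sits inside (H,E).
Tracing L: it sits inside (G,L).
The smallest clade enclosing both is ((G,L),((((((A,I),O,(H,E)),D),M),F),(((S,R),C),P))); the answer is its 14 terminal taxa in alphabetical order.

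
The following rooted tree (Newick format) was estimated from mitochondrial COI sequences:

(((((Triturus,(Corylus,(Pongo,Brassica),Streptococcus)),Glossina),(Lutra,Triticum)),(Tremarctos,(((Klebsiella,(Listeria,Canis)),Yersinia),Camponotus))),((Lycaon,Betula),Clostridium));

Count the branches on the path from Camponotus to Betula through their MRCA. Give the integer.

7

The MRCA of Camponotus and Betula is the root of the tree.
From Camponotus up to that node: 4 branches. From Betula up to the same node: 3 branches. Total: 4 + 3 = 7.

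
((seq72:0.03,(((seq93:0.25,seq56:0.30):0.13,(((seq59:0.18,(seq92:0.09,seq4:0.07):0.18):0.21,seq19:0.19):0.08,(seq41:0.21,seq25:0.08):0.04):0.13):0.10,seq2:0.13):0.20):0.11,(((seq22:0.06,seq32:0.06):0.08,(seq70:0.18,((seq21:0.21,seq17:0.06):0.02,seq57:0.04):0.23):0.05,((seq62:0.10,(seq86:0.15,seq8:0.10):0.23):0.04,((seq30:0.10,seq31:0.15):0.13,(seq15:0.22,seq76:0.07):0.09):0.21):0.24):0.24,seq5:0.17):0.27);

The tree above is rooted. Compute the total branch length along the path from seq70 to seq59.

1.75

The path runs seq70 → … → MRCA → … → seq59; the MRCA is the root of the tree.
Branch lengths along that path: 0.18 + 0.05 + 0.24 + 0.27 + 0.11 + 0.20 + 0.10 + 0.13 + 0.08 + 0.21 + 0.18 = 1.75.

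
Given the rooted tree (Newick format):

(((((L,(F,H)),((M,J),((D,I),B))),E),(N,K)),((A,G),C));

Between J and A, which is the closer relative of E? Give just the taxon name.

J

The MRCA of E and J subtends (((L,(F,H)),((M,J),((D,I),B))),E) (9 taxa).
The MRCA of E and A is the root, subtending the entire tree (14 taxa).
The first is nested inside the second, so E shares a more recent common ancestor with J.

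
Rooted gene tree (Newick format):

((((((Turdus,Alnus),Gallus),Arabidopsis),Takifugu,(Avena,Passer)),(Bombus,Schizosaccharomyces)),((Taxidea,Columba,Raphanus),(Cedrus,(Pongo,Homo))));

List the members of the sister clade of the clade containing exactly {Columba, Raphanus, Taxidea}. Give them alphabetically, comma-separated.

Cedrus, Homo, Pongo

The clade containing exactly {Columba, Raphanus, Taxidea} attaches to the tree at the node subtending ((Taxidea,Columba,Raphanus),(Cedrus,(Pongo,Homo))).
The other lineage descending from that same node — the sister group — is (Cedrus,(Pongo,Homo)); its 3 tips in alphabetical order are the answer.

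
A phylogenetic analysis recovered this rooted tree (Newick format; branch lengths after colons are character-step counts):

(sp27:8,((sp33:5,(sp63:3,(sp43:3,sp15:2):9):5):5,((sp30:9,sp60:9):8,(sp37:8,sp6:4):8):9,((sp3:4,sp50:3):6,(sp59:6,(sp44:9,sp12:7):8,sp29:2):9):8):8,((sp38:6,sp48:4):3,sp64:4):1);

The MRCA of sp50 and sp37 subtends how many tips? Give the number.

The MRCA of sp50 and sp37 is the node subtending ((sp33,(sp63,(sp43,sp15))),((sp30,sp60),(sp37,sp6)),((sp3,sp50),(sp59,(sp44,sp12),sp29))).
That clade contains 14 terminal taxa: sp12, sp15, sp29, sp3, sp30, sp33, sp37, sp43, sp44, sp50, sp59, sp6, sp60, sp63.

14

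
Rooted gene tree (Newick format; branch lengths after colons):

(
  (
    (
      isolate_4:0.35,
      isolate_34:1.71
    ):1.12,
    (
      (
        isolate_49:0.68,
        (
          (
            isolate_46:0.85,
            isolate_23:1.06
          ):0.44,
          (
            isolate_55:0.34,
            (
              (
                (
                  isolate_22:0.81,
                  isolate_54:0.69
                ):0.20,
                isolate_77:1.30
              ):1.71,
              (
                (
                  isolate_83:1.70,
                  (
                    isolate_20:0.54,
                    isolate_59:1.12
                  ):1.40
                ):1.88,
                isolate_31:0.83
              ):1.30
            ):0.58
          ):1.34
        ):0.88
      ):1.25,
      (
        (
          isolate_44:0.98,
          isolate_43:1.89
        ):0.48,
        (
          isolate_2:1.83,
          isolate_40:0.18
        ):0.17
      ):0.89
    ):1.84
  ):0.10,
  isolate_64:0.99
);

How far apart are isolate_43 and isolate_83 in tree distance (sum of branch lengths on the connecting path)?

12.19

The path runs isolate_43 → … → MRCA → … → isolate_83; the MRCA is the node subtending ((isolate_49,((isolate_46,isolate_23),(isolate_55,(((isolate_22,isolate_54),isolate_77),((isolate_83,(isolate_20,isolate_59)),isolate_31))))),((isolate_44,isolate_43),(isolate_2,isolate_40))).
Branch lengths along that path: 1.89 + 0.48 + 0.89 + 1.25 + 0.88 + 1.34 + 0.58 + 1.30 + 1.88 + 1.70 = 12.19.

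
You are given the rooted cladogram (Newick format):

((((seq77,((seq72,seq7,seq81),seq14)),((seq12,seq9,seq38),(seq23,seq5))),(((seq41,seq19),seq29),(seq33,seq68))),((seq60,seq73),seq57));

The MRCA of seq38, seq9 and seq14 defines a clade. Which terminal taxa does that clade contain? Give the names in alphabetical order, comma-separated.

seq12, seq14, seq23, seq38, seq5, seq7, seq72, seq77, seq81, seq9

Tracing seq38: it sits inside (seq12,seq9,seq38).
Tracing seq9: it sits inside (seq12,seq9,seq38).
Tracing seq14: it sits inside ((seq72,seq7,seq81),seq14).
The smallest clade enclosing all 3 is ((seq77,((seq72,seq7,seq81),seq14)),((seq12,seq9,seq38),(seq23,seq5))); the answer is its 10 terminal taxa in alphabetical order.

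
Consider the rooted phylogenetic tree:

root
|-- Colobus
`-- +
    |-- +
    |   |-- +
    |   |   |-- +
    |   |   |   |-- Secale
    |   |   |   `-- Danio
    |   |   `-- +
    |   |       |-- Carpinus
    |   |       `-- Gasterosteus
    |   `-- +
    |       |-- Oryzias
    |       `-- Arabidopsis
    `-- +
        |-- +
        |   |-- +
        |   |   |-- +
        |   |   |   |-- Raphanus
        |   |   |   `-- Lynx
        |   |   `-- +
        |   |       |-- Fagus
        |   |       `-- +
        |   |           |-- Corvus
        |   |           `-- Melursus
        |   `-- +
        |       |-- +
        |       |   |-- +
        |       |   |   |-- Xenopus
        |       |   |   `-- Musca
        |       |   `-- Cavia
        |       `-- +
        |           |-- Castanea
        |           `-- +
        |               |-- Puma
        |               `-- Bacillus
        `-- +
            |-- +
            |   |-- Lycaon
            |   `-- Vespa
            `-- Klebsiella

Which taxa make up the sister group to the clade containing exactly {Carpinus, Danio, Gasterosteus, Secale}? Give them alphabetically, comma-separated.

The clade containing exactly {Carpinus, Danio, Gasterosteus, Secale} attaches to the tree at the node subtending (((Secale,Danio),(Carpinus,Gasterosteus)),(Oryzias,Arabidopsis)).
The other lineage descending from that same node — the sister group — is (Oryzias,Arabidopsis); its 2 tips in alphabetical order are the answer.

Arabidopsis, Oryzias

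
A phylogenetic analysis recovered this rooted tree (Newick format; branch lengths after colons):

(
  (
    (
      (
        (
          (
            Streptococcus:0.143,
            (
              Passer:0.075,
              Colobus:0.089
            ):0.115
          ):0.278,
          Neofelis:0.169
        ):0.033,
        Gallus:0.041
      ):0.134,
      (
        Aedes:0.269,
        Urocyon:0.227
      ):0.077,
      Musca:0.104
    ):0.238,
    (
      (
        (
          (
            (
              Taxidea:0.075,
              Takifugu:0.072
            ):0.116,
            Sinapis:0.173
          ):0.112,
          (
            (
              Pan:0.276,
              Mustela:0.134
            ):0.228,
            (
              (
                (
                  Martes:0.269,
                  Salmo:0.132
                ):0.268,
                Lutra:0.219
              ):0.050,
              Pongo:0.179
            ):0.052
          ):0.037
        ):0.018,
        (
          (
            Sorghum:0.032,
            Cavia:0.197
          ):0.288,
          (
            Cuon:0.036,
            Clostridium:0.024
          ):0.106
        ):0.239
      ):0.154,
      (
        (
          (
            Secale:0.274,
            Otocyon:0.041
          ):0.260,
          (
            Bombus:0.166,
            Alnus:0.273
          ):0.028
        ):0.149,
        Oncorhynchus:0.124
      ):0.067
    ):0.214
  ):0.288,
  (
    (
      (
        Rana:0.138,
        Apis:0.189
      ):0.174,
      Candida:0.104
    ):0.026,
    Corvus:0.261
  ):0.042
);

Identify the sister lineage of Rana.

Rana attaches to the tree at the node subtending (Rana,Apis).
The other lineage descending from that same node — the sister group — is the single tip Apis.

Apis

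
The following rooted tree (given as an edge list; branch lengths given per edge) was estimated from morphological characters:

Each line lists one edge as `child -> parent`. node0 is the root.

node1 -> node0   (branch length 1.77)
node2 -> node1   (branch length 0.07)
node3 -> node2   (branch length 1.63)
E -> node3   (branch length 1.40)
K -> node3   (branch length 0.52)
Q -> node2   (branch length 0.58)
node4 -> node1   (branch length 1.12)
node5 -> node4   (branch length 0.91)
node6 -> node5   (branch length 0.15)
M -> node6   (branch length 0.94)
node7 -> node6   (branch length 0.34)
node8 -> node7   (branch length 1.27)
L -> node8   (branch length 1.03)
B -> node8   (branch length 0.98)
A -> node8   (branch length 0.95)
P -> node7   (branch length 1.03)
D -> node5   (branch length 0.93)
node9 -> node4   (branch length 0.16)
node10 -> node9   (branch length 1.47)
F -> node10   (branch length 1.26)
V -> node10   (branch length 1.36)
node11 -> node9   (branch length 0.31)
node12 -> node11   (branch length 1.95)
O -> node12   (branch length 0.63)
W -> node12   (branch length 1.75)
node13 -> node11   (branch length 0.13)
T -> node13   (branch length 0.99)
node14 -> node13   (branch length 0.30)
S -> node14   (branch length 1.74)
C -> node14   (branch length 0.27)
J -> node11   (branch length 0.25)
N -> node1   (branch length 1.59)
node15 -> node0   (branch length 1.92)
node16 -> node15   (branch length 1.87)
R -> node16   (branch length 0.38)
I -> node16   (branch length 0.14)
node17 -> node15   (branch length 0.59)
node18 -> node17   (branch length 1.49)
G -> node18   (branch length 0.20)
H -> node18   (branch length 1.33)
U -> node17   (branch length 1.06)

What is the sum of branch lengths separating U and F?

9.35

The path runs U → … → MRCA → … → F; the MRCA is the root of the tree.
Branch lengths along that path: 1.06 + 0.59 + 1.92 + 1.77 + 1.12 + 0.16 + 1.47 + 1.26 = 9.35.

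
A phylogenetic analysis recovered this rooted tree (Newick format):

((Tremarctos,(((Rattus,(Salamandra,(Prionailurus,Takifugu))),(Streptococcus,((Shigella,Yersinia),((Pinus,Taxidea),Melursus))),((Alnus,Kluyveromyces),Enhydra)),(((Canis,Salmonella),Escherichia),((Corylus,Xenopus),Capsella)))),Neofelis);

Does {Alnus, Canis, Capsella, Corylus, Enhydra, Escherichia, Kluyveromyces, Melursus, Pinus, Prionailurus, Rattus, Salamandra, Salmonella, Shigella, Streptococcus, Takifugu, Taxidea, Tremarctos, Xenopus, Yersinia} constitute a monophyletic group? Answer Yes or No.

The most recent common ancestor of these taxa subtends (Tremarctos,(((Rattus,(Salamandra,(Prionailurus,Takifugu))),(Streptococcus,((Shigella,Yersinia),((Pinus,Taxidea),Melursus))),((Alnus,Kluyveromyces),Enhydra)),(((Canis,Salmonella),Escherichia),((Corylus,Xenopus),Capsella)))).
That clade has exactly 20 tips — every listed taxon and nothing else — so the group is monophyletic.

Yes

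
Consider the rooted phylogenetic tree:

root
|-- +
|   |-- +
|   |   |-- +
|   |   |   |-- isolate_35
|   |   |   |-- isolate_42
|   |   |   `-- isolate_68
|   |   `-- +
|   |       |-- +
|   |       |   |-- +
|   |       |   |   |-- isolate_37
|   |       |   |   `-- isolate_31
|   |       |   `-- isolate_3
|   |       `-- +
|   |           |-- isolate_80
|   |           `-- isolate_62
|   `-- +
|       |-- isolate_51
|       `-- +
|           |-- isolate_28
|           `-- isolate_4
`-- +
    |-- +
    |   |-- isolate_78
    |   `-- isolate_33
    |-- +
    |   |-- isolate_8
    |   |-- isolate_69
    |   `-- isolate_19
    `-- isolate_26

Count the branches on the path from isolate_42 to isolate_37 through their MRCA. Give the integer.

6

The MRCA of isolate_42 and isolate_37 is the node subtending ((isolate_35,isolate_42,isolate_68),(((isolate_37,isolate_31),isolate_3),(isolate_80,isolate_62))).
From isolate_42 up to that node: 2 branches. From isolate_37 up to the same node: 4 branches. Total: 2 + 4 = 6.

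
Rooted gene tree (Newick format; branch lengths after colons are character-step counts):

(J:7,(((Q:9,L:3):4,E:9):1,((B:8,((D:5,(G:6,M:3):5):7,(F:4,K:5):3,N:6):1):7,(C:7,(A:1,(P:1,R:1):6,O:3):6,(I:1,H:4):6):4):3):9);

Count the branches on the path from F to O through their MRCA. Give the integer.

The MRCA of F and O is the node subtending ((B,((D,(G,M)),(F,K),N)),(C,(A,(P,R),O),(I,H))).
From F up to that node: 4 branches. From O up to the same node: 3 branches. Total: 4 + 3 = 7.

7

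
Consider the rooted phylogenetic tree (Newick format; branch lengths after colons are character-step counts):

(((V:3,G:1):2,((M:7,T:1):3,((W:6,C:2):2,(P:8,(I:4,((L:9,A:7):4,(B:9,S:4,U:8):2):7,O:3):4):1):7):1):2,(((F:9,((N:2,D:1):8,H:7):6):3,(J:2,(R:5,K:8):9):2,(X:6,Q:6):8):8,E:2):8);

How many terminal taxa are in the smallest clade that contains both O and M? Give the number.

12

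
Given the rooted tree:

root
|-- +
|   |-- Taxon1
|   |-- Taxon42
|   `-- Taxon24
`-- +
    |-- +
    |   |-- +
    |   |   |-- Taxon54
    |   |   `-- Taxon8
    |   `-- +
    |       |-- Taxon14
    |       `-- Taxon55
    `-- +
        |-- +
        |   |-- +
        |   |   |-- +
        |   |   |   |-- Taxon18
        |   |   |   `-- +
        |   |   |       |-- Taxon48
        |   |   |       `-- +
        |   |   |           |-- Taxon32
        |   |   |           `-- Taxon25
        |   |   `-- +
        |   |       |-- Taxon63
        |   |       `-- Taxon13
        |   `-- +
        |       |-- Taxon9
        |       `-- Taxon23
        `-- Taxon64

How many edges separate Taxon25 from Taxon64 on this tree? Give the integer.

7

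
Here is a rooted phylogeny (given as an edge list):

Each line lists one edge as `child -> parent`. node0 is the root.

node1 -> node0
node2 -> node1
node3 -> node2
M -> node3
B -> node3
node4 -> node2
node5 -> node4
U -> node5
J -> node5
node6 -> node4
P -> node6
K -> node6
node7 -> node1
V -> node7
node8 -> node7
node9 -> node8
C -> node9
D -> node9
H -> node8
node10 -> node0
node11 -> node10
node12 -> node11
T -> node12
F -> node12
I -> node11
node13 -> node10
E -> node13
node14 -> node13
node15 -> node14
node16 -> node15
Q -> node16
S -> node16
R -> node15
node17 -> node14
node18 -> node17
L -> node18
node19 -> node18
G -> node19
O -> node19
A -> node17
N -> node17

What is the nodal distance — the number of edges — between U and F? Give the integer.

The MRCA of U and F is the root of the tree.
From U up to that node: 5 branches. From F up to the same node: 4 branches. Total: 5 + 4 = 9.

9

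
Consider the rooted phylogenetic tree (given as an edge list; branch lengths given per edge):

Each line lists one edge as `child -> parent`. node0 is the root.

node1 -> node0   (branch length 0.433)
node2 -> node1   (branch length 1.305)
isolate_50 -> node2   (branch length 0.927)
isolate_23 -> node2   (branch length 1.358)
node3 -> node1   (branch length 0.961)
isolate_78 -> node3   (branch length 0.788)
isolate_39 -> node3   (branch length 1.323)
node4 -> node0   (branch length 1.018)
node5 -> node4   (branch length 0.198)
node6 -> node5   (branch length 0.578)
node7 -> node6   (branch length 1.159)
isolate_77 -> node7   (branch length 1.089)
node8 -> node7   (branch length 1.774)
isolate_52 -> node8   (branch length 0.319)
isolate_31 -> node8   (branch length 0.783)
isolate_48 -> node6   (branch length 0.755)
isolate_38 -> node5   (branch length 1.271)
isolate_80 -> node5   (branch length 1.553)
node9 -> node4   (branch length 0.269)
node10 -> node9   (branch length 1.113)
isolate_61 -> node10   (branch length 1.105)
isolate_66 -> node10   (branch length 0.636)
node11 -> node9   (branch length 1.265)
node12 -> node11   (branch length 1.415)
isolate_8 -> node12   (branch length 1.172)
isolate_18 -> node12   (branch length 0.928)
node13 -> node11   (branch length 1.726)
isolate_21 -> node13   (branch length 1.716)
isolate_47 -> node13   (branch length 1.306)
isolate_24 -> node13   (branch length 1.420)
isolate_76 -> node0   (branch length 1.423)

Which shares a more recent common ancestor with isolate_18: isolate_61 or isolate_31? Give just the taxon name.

isolate_61

The MRCA of isolate_18 and isolate_61 subtends ((isolate_61,isolate_66),((isolate_8,isolate_18),(isolate_21,isolate_47,isolate_24))) (7 taxa).
The MRCA of isolate_18 and isolate_31 subtends ((((isolate_77,(isolate_52,isolate_31)),isolate_48),isolate_38,isolate_80),((isolate_61,isolate_66),((isolate_8,isolate_18),(isolate_21,isolate_47,isolate_24)))) (13 taxa).
The first is nested inside the second, so isolate_18 shares a more recent common ancestor with isolate_61.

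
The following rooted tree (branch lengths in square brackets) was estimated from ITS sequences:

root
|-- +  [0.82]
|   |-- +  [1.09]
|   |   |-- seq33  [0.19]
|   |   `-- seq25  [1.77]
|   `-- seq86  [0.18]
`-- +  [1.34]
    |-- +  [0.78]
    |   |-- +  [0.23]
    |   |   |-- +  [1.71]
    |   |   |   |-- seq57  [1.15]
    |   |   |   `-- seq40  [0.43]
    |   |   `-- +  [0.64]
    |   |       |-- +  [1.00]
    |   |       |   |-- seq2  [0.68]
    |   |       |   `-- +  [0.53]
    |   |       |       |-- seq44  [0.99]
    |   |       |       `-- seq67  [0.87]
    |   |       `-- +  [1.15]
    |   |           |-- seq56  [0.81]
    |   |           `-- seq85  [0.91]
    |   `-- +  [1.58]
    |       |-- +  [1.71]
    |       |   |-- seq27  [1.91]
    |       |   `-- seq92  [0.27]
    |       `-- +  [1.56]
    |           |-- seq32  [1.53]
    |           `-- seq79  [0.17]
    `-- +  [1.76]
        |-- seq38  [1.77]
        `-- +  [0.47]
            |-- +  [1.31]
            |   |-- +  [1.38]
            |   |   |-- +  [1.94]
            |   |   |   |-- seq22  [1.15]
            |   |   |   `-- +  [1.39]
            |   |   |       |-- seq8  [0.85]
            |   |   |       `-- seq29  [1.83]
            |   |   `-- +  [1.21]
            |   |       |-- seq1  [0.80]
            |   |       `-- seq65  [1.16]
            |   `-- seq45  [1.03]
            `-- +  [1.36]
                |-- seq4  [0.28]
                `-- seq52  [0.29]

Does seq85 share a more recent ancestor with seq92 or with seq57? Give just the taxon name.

seq57

The MRCA of seq85 and seq57 subtends ((seq57,seq40),((seq2,(seq44,seq67)),(seq56,seq85))) (7 taxa).
The MRCA of seq85 and seq92 subtends (((seq57,seq40),((seq2,(seq44,seq67)),(seq56,seq85))),((seq27,seq92),(seq32,seq79))) (11 taxa).
The first is nested inside the second, so seq85 shares a more recent common ancestor with seq57.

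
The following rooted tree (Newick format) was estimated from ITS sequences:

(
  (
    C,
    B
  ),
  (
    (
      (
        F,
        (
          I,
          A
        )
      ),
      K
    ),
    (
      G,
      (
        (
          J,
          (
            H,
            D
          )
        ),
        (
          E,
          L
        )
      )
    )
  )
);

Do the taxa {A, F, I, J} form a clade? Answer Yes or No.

The MRCA of the listed taxa subtends (((F,(I,A)),K),(G,((J,(H,D)),(E,L)))).
That clade also contains D, E, G, H, K, L, which are not in the proposed group, so the group is not monophyletic.

No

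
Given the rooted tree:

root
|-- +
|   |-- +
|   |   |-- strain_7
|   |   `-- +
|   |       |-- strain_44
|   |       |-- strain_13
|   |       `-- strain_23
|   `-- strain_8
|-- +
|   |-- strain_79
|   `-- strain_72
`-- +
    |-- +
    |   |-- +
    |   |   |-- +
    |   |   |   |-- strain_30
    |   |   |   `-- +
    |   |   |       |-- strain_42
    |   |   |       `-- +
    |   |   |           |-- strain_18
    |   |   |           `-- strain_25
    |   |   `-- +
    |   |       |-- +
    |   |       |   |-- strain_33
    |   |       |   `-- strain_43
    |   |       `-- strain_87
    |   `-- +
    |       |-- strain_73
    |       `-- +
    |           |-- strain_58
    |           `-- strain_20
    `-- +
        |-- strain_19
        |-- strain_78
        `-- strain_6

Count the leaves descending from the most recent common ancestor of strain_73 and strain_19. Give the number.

The MRCA of strain_73 and strain_19 is the node subtending ((((strain_30,(strain_42,(strain_18,strain_25))),((strain_33,strain_43),strain_87)),(strain_73,(strain_58,strain_20))),(strain_19,strain_78,strain_6)).
That clade contains 13 terminal taxa: strain_18, strain_19, strain_20, strain_25, strain_30, strain_33, strain_42, strain_43, strain_58, strain_6, strain_73, strain_78, strain_87.

13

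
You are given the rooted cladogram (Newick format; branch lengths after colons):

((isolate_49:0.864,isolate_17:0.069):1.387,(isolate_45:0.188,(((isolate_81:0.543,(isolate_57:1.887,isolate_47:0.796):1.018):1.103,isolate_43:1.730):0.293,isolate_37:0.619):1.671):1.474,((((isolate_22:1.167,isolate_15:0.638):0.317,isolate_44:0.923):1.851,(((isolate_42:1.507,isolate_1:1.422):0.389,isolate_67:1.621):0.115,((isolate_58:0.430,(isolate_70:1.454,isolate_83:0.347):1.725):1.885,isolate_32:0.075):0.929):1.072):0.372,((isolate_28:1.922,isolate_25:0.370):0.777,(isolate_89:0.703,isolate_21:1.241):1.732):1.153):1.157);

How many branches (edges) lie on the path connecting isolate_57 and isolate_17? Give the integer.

8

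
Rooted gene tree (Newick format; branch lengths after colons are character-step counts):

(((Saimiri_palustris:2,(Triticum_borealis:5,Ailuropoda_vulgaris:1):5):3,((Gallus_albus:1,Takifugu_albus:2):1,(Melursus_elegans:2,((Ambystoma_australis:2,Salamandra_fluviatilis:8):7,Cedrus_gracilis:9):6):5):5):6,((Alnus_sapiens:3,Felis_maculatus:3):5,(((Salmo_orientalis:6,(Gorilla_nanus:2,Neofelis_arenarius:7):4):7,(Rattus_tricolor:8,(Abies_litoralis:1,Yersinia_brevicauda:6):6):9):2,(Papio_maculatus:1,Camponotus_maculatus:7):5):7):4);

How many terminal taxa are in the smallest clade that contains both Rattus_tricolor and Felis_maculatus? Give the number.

The MRCA of Rattus_tricolor and Felis_maculatus is the node subtending ((Alnus_sapiens,Felis_maculatus),(((Salmo_orientalis,(Gorilla_nanus,Neofelis_arenarius)),(Rattus_tricolor,(Abies_litoralis,Yersinia_brevicauda))),(Papio_maculatus,Camponotus_maculatus))).
That clade contains 10 terminal taxa: Abies_litoralis, Alnus_sapiens, Camponotus_maculatus, Felis_maculatus, Gorilla_nanus, Neofelis_arenarius, Papio_maculatus, Rattus_tricolor, Salmo_orientalis, Yersinia_brevicauda.

10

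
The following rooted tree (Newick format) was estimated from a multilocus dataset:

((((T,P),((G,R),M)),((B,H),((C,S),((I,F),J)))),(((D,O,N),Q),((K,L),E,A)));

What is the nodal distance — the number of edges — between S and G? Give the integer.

8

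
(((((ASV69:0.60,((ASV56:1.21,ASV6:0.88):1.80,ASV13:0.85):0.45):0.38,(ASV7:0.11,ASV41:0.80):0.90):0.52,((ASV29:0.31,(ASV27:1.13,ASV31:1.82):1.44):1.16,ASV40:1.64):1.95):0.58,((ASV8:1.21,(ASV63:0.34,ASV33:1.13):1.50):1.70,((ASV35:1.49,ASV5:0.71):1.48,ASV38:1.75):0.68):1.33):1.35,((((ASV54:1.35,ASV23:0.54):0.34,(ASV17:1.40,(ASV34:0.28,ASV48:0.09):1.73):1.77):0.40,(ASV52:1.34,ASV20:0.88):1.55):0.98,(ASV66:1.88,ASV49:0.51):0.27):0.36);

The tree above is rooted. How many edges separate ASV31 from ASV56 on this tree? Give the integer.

9

The MRCA of ASV31 and ASV56 is the node subtending (((ASV69,((ASV56,ASV6),ASV13)),(ASV7,ASV41)),((ASV29,(ASV27,ASV31)),ASV40)).
From ASV31 up to that node: 4 branches. From ASV56 up to the same node: 5 branches. Total: 4 + 5 = 9.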